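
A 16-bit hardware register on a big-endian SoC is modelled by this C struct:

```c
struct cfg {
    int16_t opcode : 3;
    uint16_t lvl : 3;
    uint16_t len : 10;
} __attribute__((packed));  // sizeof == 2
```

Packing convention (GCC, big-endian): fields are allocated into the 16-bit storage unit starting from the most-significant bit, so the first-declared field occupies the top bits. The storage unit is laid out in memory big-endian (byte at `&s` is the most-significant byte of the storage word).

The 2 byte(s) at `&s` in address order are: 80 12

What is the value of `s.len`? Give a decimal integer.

18

[0]=0x80 [1]=0x12 (big-endian) → word 0x8012
opcode:3 @ bit 13 → (0x8012>>13)&0x7 = 0x4
lvl:3 @ bit 10 → (0x8012>>10)&0x7 = 0x0
len:10 @ bit 0 → (0x8012>>0)&0x3ff = 0x12  ←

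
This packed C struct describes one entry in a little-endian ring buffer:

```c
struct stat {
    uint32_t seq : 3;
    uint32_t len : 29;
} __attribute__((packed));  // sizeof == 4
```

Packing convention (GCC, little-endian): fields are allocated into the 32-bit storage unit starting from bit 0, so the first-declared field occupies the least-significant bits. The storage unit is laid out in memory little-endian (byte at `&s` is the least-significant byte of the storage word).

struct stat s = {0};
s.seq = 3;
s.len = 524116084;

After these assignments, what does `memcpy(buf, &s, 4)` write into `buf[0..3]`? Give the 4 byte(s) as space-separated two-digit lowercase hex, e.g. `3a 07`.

a3 03 eb f9

[0+:3] seq=3 & 0x7 = 0x3; word=0x00000003
[3+:29] len=524116084 & 0x1fffffff = 0x1f3d6074; word=0xf9eb03a3
word = 0xf9eb03a3 → little-endian bytes:
  [0]=0xa3  [1]=0x03  [2]=0xeb  [3]=0xf9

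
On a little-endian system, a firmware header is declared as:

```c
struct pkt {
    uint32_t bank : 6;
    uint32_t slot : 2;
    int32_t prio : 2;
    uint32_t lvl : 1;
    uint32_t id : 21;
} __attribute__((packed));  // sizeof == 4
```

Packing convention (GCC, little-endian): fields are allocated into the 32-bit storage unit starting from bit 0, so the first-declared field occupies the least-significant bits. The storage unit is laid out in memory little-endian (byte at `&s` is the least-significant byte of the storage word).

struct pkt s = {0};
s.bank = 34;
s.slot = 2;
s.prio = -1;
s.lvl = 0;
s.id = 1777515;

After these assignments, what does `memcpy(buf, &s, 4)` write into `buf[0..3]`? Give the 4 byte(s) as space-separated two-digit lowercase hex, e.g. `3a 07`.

a2 5b fb d8

bank (6b) val=34 bits=0x22 at bit 0: 0x00000022
slot (2b) val=2 bits=0x2 at bit 6: 0x000000a2
prio (2b) val=-1 bits=0x3 at bit 8: 0x000003a2
lvl (1b) val=0 bits=0x0 at bit 10: 0x000003a2
id (21b) val=1777515 bits=0x1b1f6b at bit 11: 0xd8fb5ba2
word = 0xd8fb5ba2 → little-endian bytes:
  [0]=0xa2  [1]=0x5b  [2]=0xfb  [3]=0xd8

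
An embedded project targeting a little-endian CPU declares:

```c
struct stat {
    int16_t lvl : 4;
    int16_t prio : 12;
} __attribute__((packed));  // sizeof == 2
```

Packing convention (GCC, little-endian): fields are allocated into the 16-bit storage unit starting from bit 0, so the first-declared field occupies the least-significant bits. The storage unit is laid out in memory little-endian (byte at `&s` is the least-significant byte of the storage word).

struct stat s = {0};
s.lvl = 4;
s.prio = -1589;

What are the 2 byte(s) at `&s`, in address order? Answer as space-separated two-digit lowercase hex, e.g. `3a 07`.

lvl:4 = 4 → 0x4 << 0 → word 0x0004
prio:12 = -1589 → 0x9cb << 4 → word 0x9cb4
word = 0x9cb4 → little-endian bytes:
  [0]=0xb4  [1]=0x9c

b4 9c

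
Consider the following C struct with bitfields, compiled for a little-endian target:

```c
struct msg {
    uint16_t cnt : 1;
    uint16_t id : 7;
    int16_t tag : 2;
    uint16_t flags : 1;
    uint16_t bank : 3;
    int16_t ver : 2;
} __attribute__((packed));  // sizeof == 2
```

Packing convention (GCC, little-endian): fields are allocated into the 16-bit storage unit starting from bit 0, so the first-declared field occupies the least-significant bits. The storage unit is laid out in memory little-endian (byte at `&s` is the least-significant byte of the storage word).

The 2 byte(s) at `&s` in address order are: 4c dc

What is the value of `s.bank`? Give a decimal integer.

3

[0]=0x4c [1]=0xdc (little-endian) → word 0xdc4c
cnt [0+:1] = (word>>0) & 0x1 = 0
id [1+:7] = (word>>1) & 0x7f = 38
tag [8+:2] = (word>>8) & 0x3 = 0
flags [10+:1] = (word>>10) & 0x1 = 1
bank [11+:3] = (word>>11) & 0x7 = 3  ←
ver [14+:2] = (word>>14) & 0x3 = 3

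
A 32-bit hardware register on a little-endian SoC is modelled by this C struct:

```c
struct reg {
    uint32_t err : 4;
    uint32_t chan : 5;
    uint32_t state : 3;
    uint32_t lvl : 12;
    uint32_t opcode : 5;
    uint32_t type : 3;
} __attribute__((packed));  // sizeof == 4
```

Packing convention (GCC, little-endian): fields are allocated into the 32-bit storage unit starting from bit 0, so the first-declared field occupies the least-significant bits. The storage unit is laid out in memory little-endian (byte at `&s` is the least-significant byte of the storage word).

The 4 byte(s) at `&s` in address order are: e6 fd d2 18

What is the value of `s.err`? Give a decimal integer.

[0]=0xe6 [1]=0xfd [2]=0xd2 [3]=0x18 (little-endian) → word 0x18d2fde6
err [0+:4] = (word>>0) & 0xf = 6  ←
chan [4+:5] = (word>>4) & 0x1f = 30
state [9+:3] = (word>>9) & 0x7 = 6
lvl [12+:12] = (word>>12) & 0xfff = 3375
opcode [24+:5] = (word>>24) & 0x1f = 24
type [29+:3] = (word>>29) & 0x7 = 0

6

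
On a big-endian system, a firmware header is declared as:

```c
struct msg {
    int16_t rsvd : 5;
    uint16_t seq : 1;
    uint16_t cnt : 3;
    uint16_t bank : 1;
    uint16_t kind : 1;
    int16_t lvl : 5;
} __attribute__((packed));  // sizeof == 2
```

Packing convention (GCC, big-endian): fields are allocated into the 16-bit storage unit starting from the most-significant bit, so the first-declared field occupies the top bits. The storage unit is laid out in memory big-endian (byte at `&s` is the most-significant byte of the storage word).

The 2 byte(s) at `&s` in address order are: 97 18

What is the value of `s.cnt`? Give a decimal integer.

[0]=0x97 [1]=0x18 (big-endian) → word 0x9718
rsvd [11+:5] = (word>>11) & 0x1f = 18
seq [10+:1] = (word>>10) & 0x1 = 1
cnt [7+:3] = (word>>7) & 0x7 = 6  ←
bank [6+:1] = (word>>6) & 0x1 = 0
kind [5+:1] = (word>>5) & 0x1 = 0
lvl [0+:5] = (word>>0) & 0x1f = 24

6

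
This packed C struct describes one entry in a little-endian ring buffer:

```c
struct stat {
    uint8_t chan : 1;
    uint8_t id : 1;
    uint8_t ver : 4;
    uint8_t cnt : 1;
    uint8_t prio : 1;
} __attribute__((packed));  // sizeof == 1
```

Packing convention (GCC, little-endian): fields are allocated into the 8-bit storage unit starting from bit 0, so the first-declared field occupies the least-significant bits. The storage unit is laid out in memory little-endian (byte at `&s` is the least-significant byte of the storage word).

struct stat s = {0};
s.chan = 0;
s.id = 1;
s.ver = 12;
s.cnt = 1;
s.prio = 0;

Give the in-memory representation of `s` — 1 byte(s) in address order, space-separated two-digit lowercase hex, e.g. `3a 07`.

chan:1 = 0 → 0x0 << 0 → word 0x00
id:1 = 1 → 0x1 << 1 → word 0x02
ver:4 = 12 → 0xc << 2 → word 0x32
cnt:1 = 1 → 0x1 << 6 → word 0x72
prio:1 = 0 → 0x0 << 7 → word 0x72
word = 0x72 → little-endian bytes:
  [0]=0x72

72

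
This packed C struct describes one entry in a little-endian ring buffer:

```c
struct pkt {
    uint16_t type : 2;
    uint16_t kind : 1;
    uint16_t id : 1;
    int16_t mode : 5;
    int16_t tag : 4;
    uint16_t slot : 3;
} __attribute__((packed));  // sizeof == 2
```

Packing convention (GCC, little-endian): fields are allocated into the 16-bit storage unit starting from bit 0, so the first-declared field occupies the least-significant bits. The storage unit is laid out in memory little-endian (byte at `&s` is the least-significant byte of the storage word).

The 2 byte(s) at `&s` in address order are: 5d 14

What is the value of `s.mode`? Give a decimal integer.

5

[0]=0x5d [1]=0x14 (little-endian) → word 0x145d
type:2 @ bit 0 → (0x145d>>0)&0x3 = 0x1
kind:1 @ bit 2 → (0x145d>>2)&0x1 = 0x1
id:1 @ bit 3 → (0x145d>>3)&0x1 = 0x1
mode:5 @ bit 4 → (0x145d>>4)&0x1f = 0x5  ←
tag:4 @ bit 9 → (0x145d>>9)&0xf = 0xa
slot:3 @ bit 13 → (0x145d>>13)&0x7 = 0x0
mode signed 5b, MSB=0: value = 5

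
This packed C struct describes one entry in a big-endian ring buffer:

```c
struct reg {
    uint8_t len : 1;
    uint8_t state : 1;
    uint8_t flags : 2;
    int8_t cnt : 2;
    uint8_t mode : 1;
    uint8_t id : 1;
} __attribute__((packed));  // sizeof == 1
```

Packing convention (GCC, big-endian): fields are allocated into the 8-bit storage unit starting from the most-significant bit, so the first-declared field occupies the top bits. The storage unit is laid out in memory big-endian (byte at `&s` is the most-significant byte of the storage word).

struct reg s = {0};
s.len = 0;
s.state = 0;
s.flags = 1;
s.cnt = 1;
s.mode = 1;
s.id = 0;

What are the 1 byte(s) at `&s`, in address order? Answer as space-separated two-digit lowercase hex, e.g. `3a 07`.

16

len (1b) val=0 bits=0x0 at bit 7: 0x00
state (1b) val=0 bits=0x0 at bit 6: 0x00
flags (2b) val=1 bits=0x1 at bit 4: 0x10
cnt (2b) val=1 bits=0x1 at bit 2: 0x14
mode (1b) val=1 bits=0x1 at bit 1: 0x16
id (1b) val=0 bits=0x0 at bit 0: 0x16
word = 0x16 → big-endian bytes:
  [0]=0x16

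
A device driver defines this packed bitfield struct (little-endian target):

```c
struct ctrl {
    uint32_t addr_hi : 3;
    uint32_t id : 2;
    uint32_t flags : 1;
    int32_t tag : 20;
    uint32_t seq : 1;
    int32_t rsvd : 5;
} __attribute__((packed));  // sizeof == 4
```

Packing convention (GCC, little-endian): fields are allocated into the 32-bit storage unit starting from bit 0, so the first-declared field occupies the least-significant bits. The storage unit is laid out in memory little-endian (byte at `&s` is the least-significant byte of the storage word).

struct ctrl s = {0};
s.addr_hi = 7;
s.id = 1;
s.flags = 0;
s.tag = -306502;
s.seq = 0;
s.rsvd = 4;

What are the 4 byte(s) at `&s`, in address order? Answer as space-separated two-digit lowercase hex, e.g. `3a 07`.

8f ae d4 22

addr_hi:3 = 7 → 0x7 << 0 → word 0x00000007
id:2 = 1 → 0x1 << 3 → word 0x0000000f
flags:1 = 0 → 0x0 << 5 → word 0x0000000f
tag:20 = -306502 → 0xb52ba << 6 → word 0x02d4ae8f
seq:1 = 0 → 0x0 << 26 → word 0x02d4ae8f
rsvd:5 = 4 → 0x4 << 27 → word 0x22d4ae8f
word = 0x22d4ae8f → little-endian bytes:
  [0]=0x8f  [1]=0xae  [2]=0xd4  [3]=0x22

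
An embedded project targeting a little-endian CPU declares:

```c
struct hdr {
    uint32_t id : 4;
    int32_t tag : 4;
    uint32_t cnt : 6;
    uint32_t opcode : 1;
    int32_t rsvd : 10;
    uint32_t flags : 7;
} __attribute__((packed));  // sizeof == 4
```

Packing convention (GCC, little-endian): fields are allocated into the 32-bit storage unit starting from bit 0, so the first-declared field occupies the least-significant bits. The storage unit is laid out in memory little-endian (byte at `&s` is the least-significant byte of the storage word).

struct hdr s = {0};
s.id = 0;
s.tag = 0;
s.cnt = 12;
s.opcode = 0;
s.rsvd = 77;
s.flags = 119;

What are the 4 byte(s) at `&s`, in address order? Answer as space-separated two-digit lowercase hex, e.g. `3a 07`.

00 8c 26 ee

[0+:4] id=0 & 0xf = 0x0; word=0x00000000
[4+:4] tag=0 & 0xf = 0x0; word=0x00000000
[8+:6] cnt=12 & 0x3f = 0xc; word=0x00000c00
[14+:1] opcode=0 & 0x1 = 0x0; word=0x00000c00
[15+:10] rsvd=77 & 0x3ff = 0x4d; word=0x00268c00
[25+:7] flags=119 & 0x7f = 0x77; word=0xee268c00
word = 0xee268c00 → little-endian bytes:
  [0]=0x00  [1]=0x8c  [2]=0x26  [3]=0xee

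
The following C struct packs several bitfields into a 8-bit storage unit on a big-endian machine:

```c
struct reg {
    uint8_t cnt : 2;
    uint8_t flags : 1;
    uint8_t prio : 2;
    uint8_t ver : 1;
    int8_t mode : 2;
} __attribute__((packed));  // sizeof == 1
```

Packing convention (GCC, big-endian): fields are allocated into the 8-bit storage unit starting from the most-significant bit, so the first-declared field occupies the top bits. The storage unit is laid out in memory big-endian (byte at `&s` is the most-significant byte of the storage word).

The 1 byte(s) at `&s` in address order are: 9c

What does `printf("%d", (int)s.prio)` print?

3

[0]=0x9c (big-endian) → word 0x9c
cnt:2 @ bit 6 → (0x9c>>6)&0x3 = 0x2
flags:1 @ bit 5 → (0x9c>>5)&0x1 = 0x0
prio:2 @ bit 3 → (0x9c>>3)&0x3 = 0x3  ←
ver:1 @ bit 2 → (0x9c>>2)&0x1 = 0x1
mode:2 @ bit 0 → (0x9c>>0)&0x3 = 0x0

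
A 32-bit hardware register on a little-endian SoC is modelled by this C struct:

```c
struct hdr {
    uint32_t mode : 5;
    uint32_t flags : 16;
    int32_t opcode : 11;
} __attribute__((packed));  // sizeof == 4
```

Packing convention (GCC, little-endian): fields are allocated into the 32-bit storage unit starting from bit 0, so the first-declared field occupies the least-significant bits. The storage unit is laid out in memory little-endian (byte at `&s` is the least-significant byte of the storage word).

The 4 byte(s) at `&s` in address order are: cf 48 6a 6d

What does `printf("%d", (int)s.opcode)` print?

[0]=0xcf [1]=0x48 [2]=0x6a [3]=0x6d (little-endian) → word 0x6d6a48cf
mode:5 @ bit 0 → (0x6d6a48cf>>0)&0x1f = 0xf
flags:16 @ bit 5 → (0x6d6a48cf>>5)&0xffff = 0x5246
opcode:11 @ bit 21 → (0x6d6a48cf>>21)&0x7ff = 0x36b  ←
opcode signed 11b, MSB=0: value = 875

875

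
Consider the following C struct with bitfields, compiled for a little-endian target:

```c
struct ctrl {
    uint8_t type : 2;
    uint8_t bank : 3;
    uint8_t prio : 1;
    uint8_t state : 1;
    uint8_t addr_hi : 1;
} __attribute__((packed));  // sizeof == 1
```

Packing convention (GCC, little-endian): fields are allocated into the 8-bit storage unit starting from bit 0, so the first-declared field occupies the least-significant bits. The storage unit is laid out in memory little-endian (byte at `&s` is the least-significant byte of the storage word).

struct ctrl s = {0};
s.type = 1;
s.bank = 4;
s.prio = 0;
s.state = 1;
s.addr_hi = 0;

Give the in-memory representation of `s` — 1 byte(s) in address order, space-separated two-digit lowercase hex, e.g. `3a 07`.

51

type:2 = 1 → 0x1 << 0 → word 0x01
bank:3 = 4 → 0x4 << 2 → word 0x11
prio:1 = 0 → 0x0 << 5 → word 0x11
state:1 = 1 → 0x1 << 6 → word 0x51
addr_hi:1 = 0 → 0x0 << 7 → word 0x51
word = 0x51 → little-endian bytes:
  [0]=0x51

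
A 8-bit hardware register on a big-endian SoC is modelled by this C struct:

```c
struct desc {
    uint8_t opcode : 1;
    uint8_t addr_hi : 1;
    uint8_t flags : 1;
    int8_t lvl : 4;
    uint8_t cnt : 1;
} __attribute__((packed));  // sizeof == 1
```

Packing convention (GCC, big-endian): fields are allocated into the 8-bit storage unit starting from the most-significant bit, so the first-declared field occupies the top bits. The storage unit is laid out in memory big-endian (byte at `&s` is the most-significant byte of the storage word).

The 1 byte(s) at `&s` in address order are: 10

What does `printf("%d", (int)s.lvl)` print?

[0]=0x10 (big-endian) → word 0x10
opcode:1 @ bit 7 → (0x10>>7)&0x1 = 0x0
addr_hi:1 @ bit 6 → (0x10>>6)&0x1 = 0x0
flags:1 @ bit 5 → (0x10>>5)&0x1 = 0x0
lvl:4 @ bit 1 → (0x10>>1)&0xf = 0x8  ←
cnt:1 @ bit 0 → (0x10>>0)&0x1 = 0x0
lvl signed 4b, MSB=1: 8 - 16 = -8

-8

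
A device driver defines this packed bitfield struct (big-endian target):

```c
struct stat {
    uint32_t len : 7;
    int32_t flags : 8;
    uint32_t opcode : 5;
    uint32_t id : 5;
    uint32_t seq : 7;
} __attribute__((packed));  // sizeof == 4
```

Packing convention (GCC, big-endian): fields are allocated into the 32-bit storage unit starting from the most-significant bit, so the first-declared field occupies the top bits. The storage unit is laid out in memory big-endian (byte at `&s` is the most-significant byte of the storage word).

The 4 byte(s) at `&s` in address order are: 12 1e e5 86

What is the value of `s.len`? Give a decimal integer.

[0]=0x12 [1]=0x1e [2]=0xe5 [3]=0x86 (big-endian) → word 0x121ee586
len [25+:7] = (word>>25) & 0x7f = 9  ←
flags [17+:8] = (word>>17) & 0xff = 15
opcode [12+:5] = (word>>12) & 0x1f = 14
id [7+:5] = (word>>7) & 0x1f = 11
seq [0+:7] = (word>>0) & 0x7f = 6

9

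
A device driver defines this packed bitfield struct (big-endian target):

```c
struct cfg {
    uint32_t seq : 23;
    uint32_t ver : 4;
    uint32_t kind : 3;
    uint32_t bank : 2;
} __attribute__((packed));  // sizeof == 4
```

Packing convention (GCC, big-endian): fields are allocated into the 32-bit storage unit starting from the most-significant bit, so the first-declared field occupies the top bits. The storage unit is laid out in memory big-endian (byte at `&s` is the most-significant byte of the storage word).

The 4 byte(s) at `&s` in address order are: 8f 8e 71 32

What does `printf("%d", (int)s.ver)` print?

9

[0]=0x8f [1]=0x8e [2]=0x71 [3]=0x32 (big-endian) → word 0x8f8e7132
seq [9+:23] = (word>>9) & 0x7fffff = 4704056
ver [5+:4] = (word>>5) & 0xf = 9  ←
kind [2+:3] = (word>>2) & 0x7 = 4
bank [0+:2] = (word>>0) & 0x3 = 2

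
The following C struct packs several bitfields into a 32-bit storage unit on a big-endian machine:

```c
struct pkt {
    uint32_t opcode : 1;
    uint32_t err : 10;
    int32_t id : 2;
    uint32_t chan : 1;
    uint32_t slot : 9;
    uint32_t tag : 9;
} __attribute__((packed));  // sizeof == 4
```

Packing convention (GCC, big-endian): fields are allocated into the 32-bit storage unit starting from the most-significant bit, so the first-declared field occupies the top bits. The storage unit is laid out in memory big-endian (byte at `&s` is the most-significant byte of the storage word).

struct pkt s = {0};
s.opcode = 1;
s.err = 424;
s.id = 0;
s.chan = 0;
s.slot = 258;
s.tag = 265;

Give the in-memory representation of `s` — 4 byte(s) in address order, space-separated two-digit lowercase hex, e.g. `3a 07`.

opcode (1b) val=1 bits=0x1 at bit 31: 0x80000000
err (10b) val=424 bits=0x1a8 at bit 21: 0xb5000000
id (2b) val=0 bits=0x0 at bit 19: 0xb5000000
chan (1b) val=0 bits=0x0 at bit 18: 0xb5000000
slot (9b) val=258 bits=0x102 at bit 9: 0xb5020400
tag (9b) val=265 bits=0x109 at bit 0: 0xb5020509
word = 0xb5020509 → big-endian bytes:
  [0]=0xb5  [1]=0x02  [2]=0x05  [3]=0x09

b5 02 05 09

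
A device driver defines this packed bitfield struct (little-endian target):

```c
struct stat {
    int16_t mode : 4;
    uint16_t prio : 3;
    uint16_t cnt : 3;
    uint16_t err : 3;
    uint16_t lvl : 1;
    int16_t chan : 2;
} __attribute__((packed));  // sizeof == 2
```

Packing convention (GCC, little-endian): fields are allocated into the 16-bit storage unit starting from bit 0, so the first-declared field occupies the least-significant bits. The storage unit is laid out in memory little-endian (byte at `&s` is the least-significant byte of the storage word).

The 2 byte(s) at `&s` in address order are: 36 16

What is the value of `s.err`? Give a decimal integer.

[0]=0x36 [1]=0x16 (little-endian) → word 0x1636
mode:4 @ bit 0 → (0x1636>>0)&0xf = 0x6
prio:3 @ bit 4 → (0x1636>>4)&0x7 = 0x3
cnt:3 @ bit 7 → (0x1636>>7)&0x7 = 0x4
err:3 @ bit 10 → (0x1636>>10)&0x7 = 0x5  ←
lvl:1 @ bit 13 → (0x1636>>13)&0x1 = 0x0
chan:2 @ bit 14 → (0x1636>>14)&0x3 = 0x0

5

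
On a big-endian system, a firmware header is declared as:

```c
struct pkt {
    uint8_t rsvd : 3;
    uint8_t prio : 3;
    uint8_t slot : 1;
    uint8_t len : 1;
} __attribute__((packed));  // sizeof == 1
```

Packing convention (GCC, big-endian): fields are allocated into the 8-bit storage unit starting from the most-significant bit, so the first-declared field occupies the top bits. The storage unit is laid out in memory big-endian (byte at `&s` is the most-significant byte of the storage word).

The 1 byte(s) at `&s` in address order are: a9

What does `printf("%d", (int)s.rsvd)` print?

5

[0]=0xa9 (big-endian) → word 0xa9
rsvd:3 @ bit 5 → (0xa9>>5)&0x7 = 0x5  ←
prio:3 @ bit 2 → (0xa9>>2)&0x7 = 0x2
slot:1 @ bit 1 → (0xa9>>1)&0x1 = 0x0
len:1 @ bit 0 → (0xa9>>0)&0x1 = 0x1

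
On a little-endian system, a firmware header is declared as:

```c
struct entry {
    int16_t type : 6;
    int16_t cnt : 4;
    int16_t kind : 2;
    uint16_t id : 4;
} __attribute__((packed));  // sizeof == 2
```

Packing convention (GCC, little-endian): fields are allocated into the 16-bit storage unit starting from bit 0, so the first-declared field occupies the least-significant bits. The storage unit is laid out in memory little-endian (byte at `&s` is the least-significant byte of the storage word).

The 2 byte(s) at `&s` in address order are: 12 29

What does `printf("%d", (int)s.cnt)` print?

[0]=0x12 [1]=0x29 (little-endian) → word 0x2912
type [0+:6] = (word>>0) & 0x3f = 18
cnt [6+:4] = (word>>6) & 0xf = 4  ←
kind [10+:2] = (word>>10) & 0x3 = 2
id [12+:4] = (word>>12) & 0xf = 2
cnt signed 4b, MSB=0: value = 4

4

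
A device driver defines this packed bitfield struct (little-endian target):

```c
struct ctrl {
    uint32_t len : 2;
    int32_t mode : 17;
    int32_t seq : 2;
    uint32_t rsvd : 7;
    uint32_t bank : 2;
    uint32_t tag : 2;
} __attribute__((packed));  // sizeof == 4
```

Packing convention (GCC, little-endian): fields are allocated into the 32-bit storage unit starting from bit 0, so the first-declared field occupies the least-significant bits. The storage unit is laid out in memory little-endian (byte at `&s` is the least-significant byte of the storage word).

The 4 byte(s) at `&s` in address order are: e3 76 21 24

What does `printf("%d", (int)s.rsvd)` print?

[0]=0xe3 [1]=0x76 [2]=0x21 [3]=0x24 (little-endian) → word 0x242176e3
len [0+:2] = (word>>0) & 0x3 = 3
mode [2+:17] = (word>>2) & 0x1ffff = 23992
seq [19+:2] = (word>>19) & 0x3 = 0
rsvd [21+:7] = (word>>21) & 0x7f = 33  ←
bank [28+:2] = (word>>28) & 0x3 = 2
tag [30+:2] = (word>>30) & 0x3 = 0

33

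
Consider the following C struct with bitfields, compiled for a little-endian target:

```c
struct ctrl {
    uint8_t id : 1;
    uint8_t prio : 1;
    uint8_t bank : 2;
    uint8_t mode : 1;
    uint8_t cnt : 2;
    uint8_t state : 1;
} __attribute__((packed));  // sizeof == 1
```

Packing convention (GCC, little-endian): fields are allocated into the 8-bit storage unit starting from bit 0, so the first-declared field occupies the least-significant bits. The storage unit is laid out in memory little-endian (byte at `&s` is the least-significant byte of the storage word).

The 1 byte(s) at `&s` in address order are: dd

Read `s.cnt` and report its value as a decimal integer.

2

[0]=0xdd (little-endian) → word 0xdd
id [0+:1] = (word>>0) & 0x1 = 1
prio [1+:1] = (word>>1) & 0x1 = 0
bank [2+:2] = (word>>2) & 0x3 = 3
mode [4+:1] = (word>>4) & 0x1 = 1
cnt [5+:2] = (word>>5) & 0x3 = 2  ←
state [7+:1] = (word>>7) & 0x1 = 1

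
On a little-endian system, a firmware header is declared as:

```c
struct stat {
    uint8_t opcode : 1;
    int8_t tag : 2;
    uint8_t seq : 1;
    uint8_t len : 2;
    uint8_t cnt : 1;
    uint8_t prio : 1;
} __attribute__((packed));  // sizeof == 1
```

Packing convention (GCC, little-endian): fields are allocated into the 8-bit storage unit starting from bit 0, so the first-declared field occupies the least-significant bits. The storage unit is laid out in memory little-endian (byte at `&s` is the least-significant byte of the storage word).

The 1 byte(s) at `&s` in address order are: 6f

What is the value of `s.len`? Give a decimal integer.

[0]=0x6f (little-endian) → word 0x6f
opcode [0+:1] = (word>>0) & 0x1 = 1
tag [1+:2] = (word>>1) & 0x3 = 3
seq [3+:1] = (word>>3) & 0x1 = 1
len [4+:2] = (word>>4) & 0x3 = 2  ←
cnt [6+:1] = (word>>6) & 0x1 = 1
prio [7+:1] = (word>>7) & 0x1 = 0

2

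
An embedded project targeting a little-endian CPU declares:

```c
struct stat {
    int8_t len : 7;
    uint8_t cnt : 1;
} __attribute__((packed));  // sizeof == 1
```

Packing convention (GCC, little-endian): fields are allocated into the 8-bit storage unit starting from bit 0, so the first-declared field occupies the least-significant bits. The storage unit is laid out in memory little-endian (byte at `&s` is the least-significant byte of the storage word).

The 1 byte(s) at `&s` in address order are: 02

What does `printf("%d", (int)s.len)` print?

[0]=0x02 (little-endian) → word 0x02
len [0+:7] = (word>>0) & 0x7f = 2  ←
cnt [7+:1] = (word>>7) & 0x1 = 0
len signed 7b, MSB=0: value = 2

2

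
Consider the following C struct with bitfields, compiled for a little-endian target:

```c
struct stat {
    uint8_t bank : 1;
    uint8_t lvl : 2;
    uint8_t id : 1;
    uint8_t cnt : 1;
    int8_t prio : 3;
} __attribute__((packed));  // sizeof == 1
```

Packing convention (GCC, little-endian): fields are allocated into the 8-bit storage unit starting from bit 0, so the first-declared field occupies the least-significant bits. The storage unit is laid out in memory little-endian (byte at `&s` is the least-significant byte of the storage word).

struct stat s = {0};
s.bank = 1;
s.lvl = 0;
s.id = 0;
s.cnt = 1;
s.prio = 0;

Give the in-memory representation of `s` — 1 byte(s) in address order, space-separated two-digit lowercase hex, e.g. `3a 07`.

bank (1b) val=1 bits=0x1 at bit 0: 0x01
lvl (2b) val=0 bits=0x0 at bit 1: 0x01
id (1b) val=0 bits=0x0 at bit 3: 0x01
cnt (1b) val=1 bits=0x1 at bit 4: 0x11
prio (3b) val=0 bits=0x0 at bit 5: 0x11
word = 0x11 → little-endian bytes:
  [0]=0x11

11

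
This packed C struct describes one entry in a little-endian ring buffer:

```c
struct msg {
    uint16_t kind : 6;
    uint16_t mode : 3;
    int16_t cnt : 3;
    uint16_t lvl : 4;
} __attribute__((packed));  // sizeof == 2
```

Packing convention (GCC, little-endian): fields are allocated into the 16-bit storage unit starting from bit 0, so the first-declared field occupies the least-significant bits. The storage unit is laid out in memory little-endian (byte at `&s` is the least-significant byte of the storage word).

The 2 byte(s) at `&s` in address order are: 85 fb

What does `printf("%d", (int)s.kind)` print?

5

[0]=0x85 [1]=0xfb (little-endian) → word 0xfb85
kind:6 @ bit 0 → (0xfb85>>0)&0x3f = 0x5  ←
mode:3 @ bit 6 → (0xfb85>>6)&0x7 = 0x6
cnt:3 @ bit 9 → (0xfb85>>9)&0x7 = 0x5
lvl:4 @ bit 12 → (0xfb85>>12)&0xf = 0xf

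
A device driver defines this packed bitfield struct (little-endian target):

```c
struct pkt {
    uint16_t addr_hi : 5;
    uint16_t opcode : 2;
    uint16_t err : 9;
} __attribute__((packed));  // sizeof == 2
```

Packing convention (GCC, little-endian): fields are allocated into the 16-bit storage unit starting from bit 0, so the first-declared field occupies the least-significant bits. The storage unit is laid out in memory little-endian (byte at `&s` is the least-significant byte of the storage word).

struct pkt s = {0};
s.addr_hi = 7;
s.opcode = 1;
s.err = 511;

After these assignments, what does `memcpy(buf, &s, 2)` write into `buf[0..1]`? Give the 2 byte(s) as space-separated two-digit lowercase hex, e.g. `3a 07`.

addr_hi:5 = 7 → 0x7 << 0 → word 0x0007
opcode:2 = 1 → 0x1 << 5 → word 0x0027
err:9 = 511 → 0x1ff << 7 → word 0xffa7
word = 0xffa7 → little-endian bytes:
  [0]=0xa7  [1]=0xff

a7 ff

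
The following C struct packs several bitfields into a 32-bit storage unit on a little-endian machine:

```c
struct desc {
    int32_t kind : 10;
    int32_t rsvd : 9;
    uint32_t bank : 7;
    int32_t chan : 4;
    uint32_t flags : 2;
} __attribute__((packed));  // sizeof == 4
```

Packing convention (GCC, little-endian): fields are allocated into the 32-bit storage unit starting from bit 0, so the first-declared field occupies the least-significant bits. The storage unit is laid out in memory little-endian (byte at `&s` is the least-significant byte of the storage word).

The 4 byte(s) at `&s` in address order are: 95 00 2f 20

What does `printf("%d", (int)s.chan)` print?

[0]=0x95 [1]=0x00 [2]=0x2f [3]=0x20 (little-endian) → word 0x202f0095
kind [0+:10] = (word>>0) & 0x3ff = 149
rsvd [10+:9] = (word>>10) & 0x1ff = 448
bank [19+:7] = (word>>19) & 0x7f = 5
chan [26+:4] = (word>>26) & 0xf = 8  ←
flags [30+:2] = (word>>30) & 0x3 = 0
chan signed 4b, MSB=1: 8 - 16 = -8

-8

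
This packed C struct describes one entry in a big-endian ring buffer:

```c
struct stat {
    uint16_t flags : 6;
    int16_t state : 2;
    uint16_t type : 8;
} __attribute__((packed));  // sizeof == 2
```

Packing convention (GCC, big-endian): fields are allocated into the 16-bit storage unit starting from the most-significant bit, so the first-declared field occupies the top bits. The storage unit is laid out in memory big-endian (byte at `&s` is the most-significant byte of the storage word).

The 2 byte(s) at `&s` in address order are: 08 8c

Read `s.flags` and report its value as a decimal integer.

[0]=0x08 [1]=0x8c (big-endian) → word 0x088c
flags:6 @ bit 10 → (0x088c>>10)&0x3f = 0x2  ←
state:2 @ bit 8 → (0x088c>>8)&0x3 = 0x0
type:8 @ bit 0 → (0x088c>>0)&0xff = 0x8c

2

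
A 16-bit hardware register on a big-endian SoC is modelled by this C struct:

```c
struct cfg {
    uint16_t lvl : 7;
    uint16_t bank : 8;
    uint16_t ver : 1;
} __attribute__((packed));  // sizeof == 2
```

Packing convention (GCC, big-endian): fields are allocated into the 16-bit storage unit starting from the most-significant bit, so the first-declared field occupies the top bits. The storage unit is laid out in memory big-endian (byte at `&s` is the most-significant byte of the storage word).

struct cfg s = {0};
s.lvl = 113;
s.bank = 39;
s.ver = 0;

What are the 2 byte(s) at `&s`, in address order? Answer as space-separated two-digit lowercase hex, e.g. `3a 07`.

e2 4e

[9+:7] lvl=113 & 0x7f = 0x71; word=0xe200
[1+:8] bank=39 & 0xff = 0x27; word=0xe24e
[0+:1] ver=0 & 0x1 = 0x0; word=0xe24e
word = 0xe24e → big-endian bytes:
  [0]=0xe2  [1]=0x4e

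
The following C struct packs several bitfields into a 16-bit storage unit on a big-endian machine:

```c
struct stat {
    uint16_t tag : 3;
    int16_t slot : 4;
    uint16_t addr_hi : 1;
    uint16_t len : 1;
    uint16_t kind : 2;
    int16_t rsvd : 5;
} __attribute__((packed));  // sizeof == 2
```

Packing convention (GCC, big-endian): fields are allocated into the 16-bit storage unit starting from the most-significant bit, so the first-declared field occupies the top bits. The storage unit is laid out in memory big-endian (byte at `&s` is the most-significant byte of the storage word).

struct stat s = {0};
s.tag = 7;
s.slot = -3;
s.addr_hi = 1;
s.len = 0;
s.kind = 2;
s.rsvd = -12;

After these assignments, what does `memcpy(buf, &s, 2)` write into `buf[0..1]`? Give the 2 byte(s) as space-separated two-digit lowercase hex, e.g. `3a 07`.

fb 54

tag:3 = 7 → 0x7 << 13 → word 0xe000
slot:4 = -3 → 0xd << 9 → word 0xfa00
addr_hi:1 = 1 → 0x1 << 8 → word 0xfb00
len:1 = 0 → 0x0 << 7 → word 0xfb00
kind:2 = 2 → 0x2 << 5 → word 0xfb40
rsvd:5 = -12 → 0x14 << 0 → word 0xfb54
word = 0xfb54 → big-endian bytes:
  [0]=0xfb  [1]=0x54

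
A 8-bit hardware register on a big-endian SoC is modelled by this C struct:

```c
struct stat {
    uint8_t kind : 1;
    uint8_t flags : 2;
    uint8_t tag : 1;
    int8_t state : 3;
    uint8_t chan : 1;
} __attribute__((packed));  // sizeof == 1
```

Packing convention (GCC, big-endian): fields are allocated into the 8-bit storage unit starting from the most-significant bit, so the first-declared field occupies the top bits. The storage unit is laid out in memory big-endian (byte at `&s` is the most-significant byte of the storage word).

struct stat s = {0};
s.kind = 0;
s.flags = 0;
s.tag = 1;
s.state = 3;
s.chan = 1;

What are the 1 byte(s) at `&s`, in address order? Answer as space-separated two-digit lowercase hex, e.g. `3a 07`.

17

kind:1 = 0 → 0x0 << 7 → word 0x00
flags:2 = 0 → 0x0 << 5 → word 0x00
tag:1 = 1 → 0x1 << 4 → word 0x10
state:3 = 3 → 0x3 << 1 → word 0x16
chan:1 = 1 → 0x1 << 0 → word 0x17
word = 0x17 → big-endian bytes:
  [0]=0x17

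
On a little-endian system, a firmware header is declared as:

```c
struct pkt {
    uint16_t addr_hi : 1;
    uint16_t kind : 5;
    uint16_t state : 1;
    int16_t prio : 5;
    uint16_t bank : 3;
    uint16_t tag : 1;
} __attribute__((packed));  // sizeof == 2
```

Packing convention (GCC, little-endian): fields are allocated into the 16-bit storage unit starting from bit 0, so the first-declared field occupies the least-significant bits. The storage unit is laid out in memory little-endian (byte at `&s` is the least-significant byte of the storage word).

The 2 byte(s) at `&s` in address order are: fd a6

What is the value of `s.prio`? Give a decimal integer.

13

[0]=0xfd [1]=0xa6 (little-endian) → word 0xa6fd
addr_hi [0+:1] = (word>>0) & 0x1 = 1
kind [1+:5] = (word>>1) & 0x1f = 30
state [6+:1] = (word>>6) & 0x1 = 1
prio [7+:5] = (word>>7) & 0x1f = 13  ←
bank [12+:3] = (word>>12) & 0x7 = 2
tag [15+:1] = (word>>15) & 0x1 = 1
prio signed 5b, MSB=0: value = 13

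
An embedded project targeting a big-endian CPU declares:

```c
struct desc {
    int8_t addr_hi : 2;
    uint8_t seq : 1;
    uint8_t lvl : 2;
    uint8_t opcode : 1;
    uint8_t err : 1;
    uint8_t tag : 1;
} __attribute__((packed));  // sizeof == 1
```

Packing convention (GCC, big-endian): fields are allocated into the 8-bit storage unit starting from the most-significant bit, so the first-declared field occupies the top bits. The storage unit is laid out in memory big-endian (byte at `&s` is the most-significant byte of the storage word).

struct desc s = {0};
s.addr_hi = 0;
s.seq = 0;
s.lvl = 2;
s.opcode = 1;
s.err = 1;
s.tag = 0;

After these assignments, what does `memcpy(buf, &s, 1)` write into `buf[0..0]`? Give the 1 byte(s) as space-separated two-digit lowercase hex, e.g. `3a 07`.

addr_hi:2 = 0 → 0x0 << 6 → word 0x00
seq:1 = 0 → 0x0 << 5 → word 0x00
lvl:2 = 2 → 0x2 << 3 → word 0x10
opcode:1 = 1 → 0x1 << 2 → word 0x14
err:1 = 1 → 0x1 << 1 → word 0x16
tag:1 = 0 → 0x0 << 0 → word 0x16
word = 0x16 → big-endian bytes:
  [0]=0x16

16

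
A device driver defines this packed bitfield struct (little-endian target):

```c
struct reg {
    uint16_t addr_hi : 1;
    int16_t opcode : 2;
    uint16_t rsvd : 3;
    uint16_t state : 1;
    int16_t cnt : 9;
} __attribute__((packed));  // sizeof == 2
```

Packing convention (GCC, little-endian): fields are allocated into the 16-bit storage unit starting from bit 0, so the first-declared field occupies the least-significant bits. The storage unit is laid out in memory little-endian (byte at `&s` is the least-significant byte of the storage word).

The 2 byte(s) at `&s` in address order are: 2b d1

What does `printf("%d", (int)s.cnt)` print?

-94

[0]=0x2b [1]=0xd1 (little-endian) → word 0xd12b
addr_hi [0+:1] = (word>>0) & 0x1 = 1
opcode [1+:2] = (word>>1) & 0x3 = 1
rsvd [3+:3] = (word>>3) & 0x7 = 5
state [6+:1] = (word>>6) & 0x1 = 0
cnt [7+:9] = (word>>7) & 0x1ff = 418  ←
cnt signed 9b, MSB=1: 418 - 512 = -94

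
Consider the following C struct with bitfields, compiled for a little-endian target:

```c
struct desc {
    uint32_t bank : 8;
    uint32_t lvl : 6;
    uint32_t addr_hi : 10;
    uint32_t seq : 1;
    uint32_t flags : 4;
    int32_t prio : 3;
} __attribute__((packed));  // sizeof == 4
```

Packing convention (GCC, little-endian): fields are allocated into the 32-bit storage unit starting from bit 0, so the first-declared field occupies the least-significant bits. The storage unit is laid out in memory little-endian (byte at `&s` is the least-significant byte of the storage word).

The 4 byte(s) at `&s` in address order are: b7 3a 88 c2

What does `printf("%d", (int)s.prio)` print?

[0]=0xb7 [1]=0x3a [2]=0x88 [3]=0xc2 (little-endian) → word 0xc2883ab7
bank [0+:8] = (word>>0) & 0xff = 183
lvl [8+:6] = (word>>8) & 0x3f = 58
addr_hi [14+:10] = (word>>14) & 0x3ff = 544
seq [24+:1] = (word>>24) & 0x1 = 0
flags [25+:4] = (word>>25) & 0xf = 1
prio [29+:3] = (word>>29) & 0x7 = 6  ←
prio signed 3b, MSB=1: 6 - 8 = -2

-2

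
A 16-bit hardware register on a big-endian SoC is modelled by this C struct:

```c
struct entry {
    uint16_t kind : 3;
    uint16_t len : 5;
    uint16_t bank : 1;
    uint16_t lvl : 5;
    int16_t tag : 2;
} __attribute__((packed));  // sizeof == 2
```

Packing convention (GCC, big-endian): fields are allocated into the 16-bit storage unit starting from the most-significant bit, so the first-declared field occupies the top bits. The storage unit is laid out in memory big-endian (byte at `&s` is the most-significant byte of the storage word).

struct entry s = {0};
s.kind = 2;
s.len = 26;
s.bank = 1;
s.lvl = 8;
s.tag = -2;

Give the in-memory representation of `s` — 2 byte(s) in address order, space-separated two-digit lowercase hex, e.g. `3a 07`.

kind (3b) val=2 bits=0x2 at bit 13: 0x4000
len (5b) val=26 bits=0x1a at bit 8: 0x5a00
bank (1b) val=1 bits=0x1 at bit 7: 0x5a80
lvl (5b) val=8 bits=0x8 at bit 2: 0x5aa0
tag (2b) val=-2 bits=0x2 at bit 0: 0x5aa2
word = 0x5aa2 → big-endian bytes:
  [0]=0x5a  [1]=0xa2

5a a2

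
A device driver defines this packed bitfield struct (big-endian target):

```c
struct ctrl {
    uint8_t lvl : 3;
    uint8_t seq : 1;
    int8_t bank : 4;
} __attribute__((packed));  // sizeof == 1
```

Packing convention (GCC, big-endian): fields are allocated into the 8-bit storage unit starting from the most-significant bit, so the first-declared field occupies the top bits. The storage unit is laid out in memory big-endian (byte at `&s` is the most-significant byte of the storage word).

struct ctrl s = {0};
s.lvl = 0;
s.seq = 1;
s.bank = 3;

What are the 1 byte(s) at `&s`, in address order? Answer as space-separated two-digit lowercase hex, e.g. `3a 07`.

13

lvl (3b) val=0 bits=0x0 at bit 5: 0x00
seq (1b) val=1 bits=0x1 at bit 4: 0x10
bank (4b) val=3 bits=0x3 at bit 0: 0x13
word = 0x13 → big-endian bytes:
  [0]=0x13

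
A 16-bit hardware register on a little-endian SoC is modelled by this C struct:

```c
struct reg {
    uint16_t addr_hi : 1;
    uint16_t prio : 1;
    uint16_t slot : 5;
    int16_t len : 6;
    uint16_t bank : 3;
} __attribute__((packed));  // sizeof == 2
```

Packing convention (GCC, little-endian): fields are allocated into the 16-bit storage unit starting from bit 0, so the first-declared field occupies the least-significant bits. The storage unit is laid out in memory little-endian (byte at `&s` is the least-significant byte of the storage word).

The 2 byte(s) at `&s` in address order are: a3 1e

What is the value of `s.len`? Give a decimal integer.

-3

[0]=0xa3 [1]=0x1e (little-endian) → word 0x1ea3
addr_hi [0+:1] = (word>>0) & 0x1 = 1
prio [1+:1] = (word>>1) & 0x1 = 1
slot [2+:5] = (word>>2) & 0x1f = 8
len [7+:6] = (word>>7) & 0x3f = 61  ←
bank [13+:3] = (word>>13) & 0x7 = 0
len signed 6b, MSB=1: 61 - 64 = -3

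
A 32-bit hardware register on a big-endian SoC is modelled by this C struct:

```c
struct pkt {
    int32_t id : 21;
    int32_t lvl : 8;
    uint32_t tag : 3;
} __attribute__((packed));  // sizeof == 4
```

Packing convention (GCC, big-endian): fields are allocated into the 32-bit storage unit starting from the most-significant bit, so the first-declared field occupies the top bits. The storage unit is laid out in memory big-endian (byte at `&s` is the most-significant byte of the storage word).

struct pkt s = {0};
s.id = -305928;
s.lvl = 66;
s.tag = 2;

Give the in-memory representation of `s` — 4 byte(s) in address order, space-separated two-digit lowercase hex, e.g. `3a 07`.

da a7 c2 12

[11+:21] id=-305928 & 0x1fffff = 0x1b54f8; word=0xdaa7c000
[3+:8] lvl=66 & 0xff = 0x42; word=0xdaa7c210
[0+:3] tag=2 & 0x7 = 0x2; word=0xdaa7c212
word = 0xdaa7c212 → big-endian bytes:
  [0]=0xda  [1]=0xa7  [2]=0xc2  [3]=0x12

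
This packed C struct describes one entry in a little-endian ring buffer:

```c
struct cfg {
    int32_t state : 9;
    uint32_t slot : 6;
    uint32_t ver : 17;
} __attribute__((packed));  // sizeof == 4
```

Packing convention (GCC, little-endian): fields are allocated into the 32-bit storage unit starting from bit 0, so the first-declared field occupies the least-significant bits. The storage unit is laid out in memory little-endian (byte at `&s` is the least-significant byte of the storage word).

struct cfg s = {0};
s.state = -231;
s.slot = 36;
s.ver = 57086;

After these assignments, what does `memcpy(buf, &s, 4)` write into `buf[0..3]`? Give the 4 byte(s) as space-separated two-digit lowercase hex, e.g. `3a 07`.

19 49 7f 6f

[0+:9] state=-231 & 0x1ff = 0x119; word=0x00000119
[9+:6] slot=36 & 0x3f = 0x24; word=0x00004919
[15+:17] ver=57086 & 0x1ffff = 0xdefe; word=0x6f7f4919
word = 0x6f7f4919 → little-endian bytes:
  [0]=0x19  [1]=0x49  [2]=0x7f  [3]=0x6f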